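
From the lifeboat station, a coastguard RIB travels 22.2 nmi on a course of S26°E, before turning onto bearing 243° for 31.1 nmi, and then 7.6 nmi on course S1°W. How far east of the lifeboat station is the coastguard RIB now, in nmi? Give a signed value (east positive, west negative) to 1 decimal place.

-18.1 nmi

Leg 1 (S26°E, 22.2 nmi): east 22.2 sin 154° = 9.73, north 22.2 cos 154° = -19.95
Leg 2 (243°, 31.1 nmi): east 31.1 sin 243° = -27.71, north 31.1 cos 243° = -14.12
Leg 3 (S1°W, 7.6 nmi): east 7.6 sin 181° = -0.13, north 7.6 cos 181° = -7.60
Net east component: -18.11 nmi.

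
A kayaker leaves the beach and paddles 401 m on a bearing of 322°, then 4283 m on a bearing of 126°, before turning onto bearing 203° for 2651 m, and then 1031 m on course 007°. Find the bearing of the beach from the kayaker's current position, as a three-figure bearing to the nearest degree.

Leg 1 (322°, 401 m): east 401 sin 322° = -246.88, north 401 cos 322° = 315.99
Leg 2 (126°, 4283 m): east 4283 sin 126° = 3465.02, north 4283 cos 126° = -2517.48
Leg 3 (203°, 2651 m): east 2651 sin 203° = -1035.83, north 2651 cos 203° = -2440.26
Leg 4 (007°, 1031 m): east 1031 sin 7° = 125.65, north 1031 cos 7° = 1023.32
Net displacement: 2307.96 east, -3618.44 north. Direction back to start is (-2307.96, 3618.44): bearing = atan2(-2307.96, 3618.44) mod 360° = 327.47° ≈ 327°.

327°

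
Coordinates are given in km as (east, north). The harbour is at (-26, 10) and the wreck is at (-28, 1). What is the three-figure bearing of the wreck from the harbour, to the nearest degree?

Δeast = -28 − -26 = -2.00; Δnorth = 1 − 10 = -9.00.
Bearing = atan2(Δeast, Δnorth) mod 360° = 192.53° ≈ 193°.

193°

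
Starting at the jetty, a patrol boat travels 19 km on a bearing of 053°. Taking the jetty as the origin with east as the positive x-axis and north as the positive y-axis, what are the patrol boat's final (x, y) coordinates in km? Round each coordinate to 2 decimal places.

(15.17, 11.43)

Leg 1 (053°, 19 km): east 19 sin 53° = 15.17, north 19 cos 53° = 11.43
Summing: 15.17 km east, 11.43 km north → (15.17, 11.43).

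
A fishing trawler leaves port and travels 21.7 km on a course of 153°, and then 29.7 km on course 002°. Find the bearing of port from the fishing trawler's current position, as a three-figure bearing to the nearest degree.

226°

Leg 1 (153°, 21.7 km): east 21.7 sin 153° = 9.85, north 21.7 cos 153° = -19.33
Leg 2 (002°, 29.7 km): east 29.7 sin 2° = 1.04, north 29.7 cos 2° = 29.68
Net displacement: 10.89 east, 10.35 north. Direction back to start is (-10.89, -10.35): bearing = atan2(-10.89, -10.35) mod 360° = 226.46° ≈ 226°.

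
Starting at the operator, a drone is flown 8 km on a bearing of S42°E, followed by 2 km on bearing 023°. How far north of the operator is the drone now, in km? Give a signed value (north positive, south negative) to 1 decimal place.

-4.1 km

Leg 1 (S42°E, 8 km): east 8 sin 138° = 5.35, north 8 cos 138° = -5.95
Leg 2 (023°, 2 km): east 2 sin 23° = 0.78, north 2 cos 23° = 1.84
Net north component: -4.10 km.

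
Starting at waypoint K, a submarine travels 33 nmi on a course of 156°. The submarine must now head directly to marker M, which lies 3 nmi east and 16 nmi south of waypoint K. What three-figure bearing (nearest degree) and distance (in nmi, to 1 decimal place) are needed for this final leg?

324°, 17.6 nmi

Leg 1 (156°, 33 nmi): east 33 sin 156° = 13.42, north 33 cos 156° = -30.15
Current position: (13.42, -30.15). Target: (3, -16). Remaining: Δeast = -10.42, Δnorth = 14.15.
Bearing = atan2(-10.42, 14.15) mod 360° = 323.62°; distance = √((-10.42)² + (14.15)²) = 17.572 nmi.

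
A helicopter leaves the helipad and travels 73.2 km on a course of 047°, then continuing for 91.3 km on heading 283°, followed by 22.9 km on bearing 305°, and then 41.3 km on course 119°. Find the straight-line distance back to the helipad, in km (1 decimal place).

Leg 1 (047°, 73.2 km): east 73.2 sin 47° = 53.54, north 73.2 cos 47° = 49.92
Leg 2 (283°, 91.3 km): east 91.3 sin 283° = -88.96, north 91.3 cos 283° = 20.54
Leg 3 (305°, 22.9 km): east 22.9 sin 305° = -18.76, north 22.9 cos 305° = 13.13
Leg 4 (119°, 41.3 km): east 41.3 sin 119° = 36.12, north 41.3 cos 119° = -20.02
Net: -18.06 east, 63.57 north. Distance = √((-18.06)² + (63.57)²) = 66.089 km.

66.1 km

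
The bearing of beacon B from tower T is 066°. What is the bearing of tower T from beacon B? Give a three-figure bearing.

Back-bearing = 066° + 180° = 246°.

246°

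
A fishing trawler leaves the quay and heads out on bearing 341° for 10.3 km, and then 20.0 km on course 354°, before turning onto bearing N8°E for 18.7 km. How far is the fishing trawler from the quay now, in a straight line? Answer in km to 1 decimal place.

48.2 km

Leg 1 (341°, 10.3 km): east 10.3 sin 341° = -3.35, north 10.3 cos 341° = 9.74
Leg 2 (354°, 20.0 km): east 20.0 sin 354° = -2.09, north 20.0 cos 354° = 19.89
Leg 3 (N8°E, 18.7 km): east 18.7 sin 8° = 2.60, north 18.7 cos 8° = 18.52
Net: -2.84 east, 48.15 north. Distance = √((-2.84)² + (48.15)²) = 48.231 km.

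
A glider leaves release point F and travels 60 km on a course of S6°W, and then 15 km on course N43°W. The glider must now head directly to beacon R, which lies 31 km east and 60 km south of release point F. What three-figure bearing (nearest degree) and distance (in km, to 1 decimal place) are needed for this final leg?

Leg 1 (S6°W, 60 km): east 60 sin 186° = -6.27, north 60 cos 186° = -59.67
Leg 2 (N43°W, 15 km): east 15 sin 317° = -10.23, north 15 cos 317° = 10.97
Current position: (-16.50, -48.70). Target: (31, -60). Remaining: Δeast = 47.50, Δnorth = -11.30.
Bearing = atan2(47.50, -11.30) mod 360° = 103.38°; distance = √((47.50)² + (-11.30)²) = 48.827 km.

103°, 48.8 km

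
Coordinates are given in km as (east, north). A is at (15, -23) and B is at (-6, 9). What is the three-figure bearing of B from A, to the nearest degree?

Δeast = -6 − 15 = -21.00; Δnorth = 9 − -23 = 32.00.
Bearing = atan2(Δeast, Δnorth) mod 360° = 326.73° ≈ 327°.

327°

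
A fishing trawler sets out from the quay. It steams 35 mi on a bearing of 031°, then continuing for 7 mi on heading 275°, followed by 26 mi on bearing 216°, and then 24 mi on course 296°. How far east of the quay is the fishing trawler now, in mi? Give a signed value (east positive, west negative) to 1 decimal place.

-25.8 mi

Leg 1 (031°, 35 mi): east 35 sin 31° = 18.03, north 35 cos 31° = 30.00
Leg 2 (275°, 7 mi): east 7 sin 275° = -6.97, north 7 cos 275° = 0.61
Leg 3 (216°, 26 mi): east 26 sin 216° = -15.28, north 26 cos 216° = -21.03
Leg 4 (296°, 24 mi): east 24 sin 296° = -21.57, north 24 cos 296° = 10.52
Net east component: -25.80 mi.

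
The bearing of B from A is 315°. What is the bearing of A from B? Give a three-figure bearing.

135°

Back-bearing = 315° − 180° = 135°.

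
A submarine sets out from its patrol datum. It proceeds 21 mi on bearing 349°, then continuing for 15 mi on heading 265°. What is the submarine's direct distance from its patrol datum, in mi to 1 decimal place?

Leg 1 (349°, 21 mi): east 21 sin 349° = -4.01, north 21 cos 349° = 20.61
Leg 2 (265°, 15 mi): east 15 sin 265° = -14.94, north 15 cos 265° = -1.31
Net: -18.95 east, 19.31 north. Distance = √((-18.95)² + (19.31)²) = 27.053 mi.

27.1 mi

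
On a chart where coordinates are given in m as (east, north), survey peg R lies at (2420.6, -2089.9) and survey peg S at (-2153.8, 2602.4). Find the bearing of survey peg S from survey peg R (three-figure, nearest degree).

316°

Δeast = -2153.8 − 2420.6 = -4574.40; Δnorth = 2602.4 − -2089.9 = 4692.30.
Bearing = atan2(Δeast, Δnorth) mod 360° = 315.73° ≈ 316°.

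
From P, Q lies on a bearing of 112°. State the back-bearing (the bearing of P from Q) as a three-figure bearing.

292°

Back-bearing = 112° + 180° = 292°.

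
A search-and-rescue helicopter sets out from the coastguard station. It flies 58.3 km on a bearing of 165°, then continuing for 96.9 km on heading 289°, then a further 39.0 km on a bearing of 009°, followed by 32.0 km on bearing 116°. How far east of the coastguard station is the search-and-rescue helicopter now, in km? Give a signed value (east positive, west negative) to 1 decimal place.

Leg 1 (165°, 58.3 km): east 58.3 sin 165° = 15.09, north 58.3 cos 165° = -56.31
Leg 2 (289°, 96.9 km): east 96.9 sin 289° = -91.62, north 96.9 cos 289° = 31.55
Leg 3 (009°, 39.0 km): east 39.0 sin 9° = 6.10, north 39.0 cos 9° = 38.52
Leg 4 (116°, 32.0 km): east 32.0 sin 116° = 28.76, north 32.0 cos 116° = -14.03
Net east component: -41.67 km.

-41.7 km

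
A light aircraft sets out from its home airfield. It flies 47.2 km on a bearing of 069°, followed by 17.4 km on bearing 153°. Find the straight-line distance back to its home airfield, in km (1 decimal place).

Leg 1 (069°, 47.2 km): east 47.2 sin 69° = 44.06, north 47.2 cos 69° = 16.91
Leg 2 (153°, 17.4 km): east 17.4 sin 153° = 7.90, north 17.4 cos 153° = -15.50
Net: 51.96 east, 1.41 north. Distance = √((51.96)² + (1.41)²) = 51.984 km.

52.0 km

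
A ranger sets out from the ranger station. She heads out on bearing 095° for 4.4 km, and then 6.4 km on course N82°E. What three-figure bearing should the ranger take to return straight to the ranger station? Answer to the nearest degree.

267°

Leg 1 (095°, 4.4 km): east 4.4 sin 95° = 4.38, north 4.4 cos 95° = -0.38
Leg 2 (N82°E, 6.4 km): east 6.4 sin 82° = 6.34, north 6.4 cos 82° = 0.89
Net displacement: 10.72 east, 0.51 north. Direction back to start is (-10.72, -0.51): bearing = atan2(-10.72, -0.51) mod 360° = 267.29° ≈ 267°.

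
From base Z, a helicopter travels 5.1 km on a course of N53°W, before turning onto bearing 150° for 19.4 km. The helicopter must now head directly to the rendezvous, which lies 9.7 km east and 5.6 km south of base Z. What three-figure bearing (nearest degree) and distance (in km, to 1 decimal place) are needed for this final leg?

Leg 1 (N53°W, 5.1 km): east 5.1 sin 307° = -4.07, north 5.1 cos 307° = 3.07
Leg 2 (150°, 19.4 km): east 19.4 sin 150° = 9.70, north 19.4 cos 150° = -16.80
Current position: (5.63, -13.73). Target: (9.7, -5.6). Remaining: Δeast = 4.07, Δnorth = 8.13.
Bearing = atan2(4.07, 8.13) mod 360° = 26.61°; distance = √((4.07)² + (8.13)²) = 9.095 km.

027°, 9.1 km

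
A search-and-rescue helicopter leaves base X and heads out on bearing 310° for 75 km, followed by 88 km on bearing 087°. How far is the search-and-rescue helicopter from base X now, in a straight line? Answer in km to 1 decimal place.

Leg 1 (310°, 75 km): east 75 sin 310° = -57.45, north 75 cos 310° = 48.21
Leg 2 (087°, 88 km): east 88 sin 87° = 87.88, north 88 cos 87° = 4.61
Net: 30.43 east, 52.81 north. Distance = √((30.43)² + (52.81)²) = 60.952 km.

61.0 km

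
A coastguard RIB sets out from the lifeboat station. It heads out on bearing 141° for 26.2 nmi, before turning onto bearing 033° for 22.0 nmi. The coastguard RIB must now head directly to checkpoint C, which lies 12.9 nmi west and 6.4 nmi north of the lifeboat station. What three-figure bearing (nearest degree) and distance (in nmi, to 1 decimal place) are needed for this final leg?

Leg 1 (141°, 26.2 nmi): east 26.2 sin 141° = 16.49, north 26.2 cos 141° = -20.36
Leg 2 (033°, 22.0 nmi): east 22.0 sin 33° = 11.98, north 22.0 cos 33° = 18.45
Current position: (28.47, -1.91). Target: (-12.9, 6.4). Remaining: Δeast = -41.37, Δnorth = 8.31.
Bearing = atan2(-41.37, 8.31) mod 360° = 281.36°; distance = √((-41.37)² + (8.31)²) = 42.197 nmi.

281°, 42.2 nmi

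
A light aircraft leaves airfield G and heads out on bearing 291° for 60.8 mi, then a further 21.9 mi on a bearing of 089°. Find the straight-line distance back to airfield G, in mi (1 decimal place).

41.3 mi

Leg 1 (291°, 60.8 mi): east 60.8 sin 291° = -56.76, north 60.8 cos 291° = 21.79
Leg 2 (089°, 21.9 mi): east 21.9 sin 89° = 21.90, north 21.9 cos 89° = 0.38
Net: -34.87 east, 22.17 north. Distance = √((-34.87)² + (22.17)²) = 41.317 mi.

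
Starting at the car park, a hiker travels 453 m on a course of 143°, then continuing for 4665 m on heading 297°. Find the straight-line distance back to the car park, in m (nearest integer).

4262 m

Leg 1 (143°, 453 m): east 453 sin 143° = 272.62, north 453 cos 143° = -361.78
Leg 2 (297°, 4665 m): east 4665 sin 297° = -4156.55, north 4665 cos 297° = 2117.87
Net: -3883.92 east, 1756.08 north. Distance = √((-3883.92)² + (1756.08)²) = 4262.475 m.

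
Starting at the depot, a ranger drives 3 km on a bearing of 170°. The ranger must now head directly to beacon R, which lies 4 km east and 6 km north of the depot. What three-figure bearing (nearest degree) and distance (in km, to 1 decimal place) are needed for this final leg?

021°, 9.6 km

Leg 1 (170°, 3 km): east 3 sin 170° = 0.52, north 3 cos 170° = -2.95
Current position: (0.52, -2.95). Target: (4, 6). Remaining: Δeast = 3.48, Δnorth = 8.95.
Bearing = atan2(3.48, 8.95) mod 360° = 21.23°; distance = √((3.48)² + (8.95)²) = 9.607 km.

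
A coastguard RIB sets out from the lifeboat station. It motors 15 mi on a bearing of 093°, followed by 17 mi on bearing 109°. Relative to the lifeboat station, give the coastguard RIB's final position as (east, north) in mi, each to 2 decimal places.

(31.05, -6.32)

Leg 1 (093°, 15 mi): east 15 sin 93° = 14.98, north 15 cos 93° = -0.79
Leg 2 (109°, 17 mi): east 17 sin 109° = 16.07, north 17 cos 109° = -5.53
Summing: 31.05 mi east, -6.32 mi north → (31.05, -6.32).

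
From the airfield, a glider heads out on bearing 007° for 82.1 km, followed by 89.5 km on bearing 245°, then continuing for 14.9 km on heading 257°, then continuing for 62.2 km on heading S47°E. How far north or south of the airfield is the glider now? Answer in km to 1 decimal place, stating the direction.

2.1 km south

Leg 1 (007°, 82.1 km): east 82.1 sin 7° = 10.01, north 82.1 cos 7° = 81.49
Leg 2 (245°, 89.5 km): east 89.5 sin 245° = -81.11, north 89.5 cos 245° = -37.82
Leg 3 (257°, 14.9 km): east 14.9 sin 257° = -14.52, north 14.9 cos 257° = -3.35
Leg 4 (S47°E, 62.2 km): east 62.2 sin 133° = 45.49, north 62.2 cos 133° = -42.42
Net north component: -2.11 km.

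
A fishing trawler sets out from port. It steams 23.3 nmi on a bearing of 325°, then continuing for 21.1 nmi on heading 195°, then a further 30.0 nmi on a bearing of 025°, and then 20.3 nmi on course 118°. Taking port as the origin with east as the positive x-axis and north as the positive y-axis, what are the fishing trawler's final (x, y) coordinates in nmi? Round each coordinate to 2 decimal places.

Leg 1 (325°, 23.3 nmi): east 23.3 sin 325° = -13.36, north 23.3 cos 325° = 19.09
Leg 2 (195°, 21.1 nmi): east 21.1 sin 195° = -5.46, north 21.1 cos 195° = -20.38
Leg 3 (025°, 30.0 nmi): east 30.0 sin 25° = 12.68, north 30.0 cos 25° = 27.19
Leg 4 (118°, 20.3 nmi): east 20.3 sin 118° = 17.92, north 20.3 cos 118° = -9.53
Summing: 11.78 nmi east, 16.36 nmi north → (11.78, 16.36).

(11.78, 16.36)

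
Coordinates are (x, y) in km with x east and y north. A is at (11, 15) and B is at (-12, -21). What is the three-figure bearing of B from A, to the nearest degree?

213°

Δeast = -12 − 11 = -23.00; Δnorth = -21 − 15 = -36.00.
Bearing = atan2(Δeast, Δnorth) mod 360° = 212.57° ≈ 213°.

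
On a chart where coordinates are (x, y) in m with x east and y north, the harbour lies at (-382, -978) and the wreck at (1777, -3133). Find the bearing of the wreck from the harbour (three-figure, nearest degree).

135°

Δeast = 1777 − -382 = 2159.00; Δnorth = -3133 − -978 = -2155.00.
Bearing = atan2(Δeast, Δnorth) mod 360° = 134.95° ≈ 135°.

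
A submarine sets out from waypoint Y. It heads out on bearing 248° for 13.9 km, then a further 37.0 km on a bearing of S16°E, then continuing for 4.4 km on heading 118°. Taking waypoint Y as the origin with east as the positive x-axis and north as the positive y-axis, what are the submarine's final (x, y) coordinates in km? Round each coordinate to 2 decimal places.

(1.20, -42.84)

Leg 1 (248°, 13.9 km): east 13.9 sin 248° = -12.89, north 13.9 cos 248° = -5.21
Leg 2 (S16°E, 37.0 km): east 37.0 sin 164° = 10.20, north 37.0 cos 164° = -35.57
Leg 3 (118°, 4.4 km): east 4.4 sin 118° = 3.88, north 4.4 cos 118° = -2.07
Summing: 1.20 km east, -42.84 km north → (1.20, -42.84).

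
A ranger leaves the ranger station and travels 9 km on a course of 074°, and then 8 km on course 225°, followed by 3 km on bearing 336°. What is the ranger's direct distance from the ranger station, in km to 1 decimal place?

1.8 km

Leg 1 (074°, 9 km): east 9 sin 74° = 8.65, north 9 cos 74° = 2.48
Leg 2 (225°, 8 km): east 8 sin 225° = -5.66, north 8 cos 225° = -5.66
Leg 3 (336°, 3 km): east 3 sin 336° = -1.22, north 3 cos 336° = 2.74
Net: 1.77 east, -0.44 north. Distance = √((1.77)² + (-0.44)²) = 1.827 km.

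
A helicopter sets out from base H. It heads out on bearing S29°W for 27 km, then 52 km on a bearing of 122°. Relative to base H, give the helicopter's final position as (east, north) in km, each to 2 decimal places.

(31.01, -51.17)

Leg 1 (S29°W, 27 km): east 27 sin 209° = -13.09, north 27 cos 209° = -23.61
Leg 2 (122°, 52 km): east 52 sin 122° = 44.10, north 52 cos 122° = -27.56
Summing: 31.01 km east, -51.17 km north → (31.01, -51.17).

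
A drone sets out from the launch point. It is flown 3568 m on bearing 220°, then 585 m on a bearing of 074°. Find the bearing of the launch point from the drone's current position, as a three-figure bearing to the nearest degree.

034°

Leg 1 (220°, 3568 m): east 3568 sin 220° = -2293.47, north 3568 cos 220° = -2733.25
Leg 2 (074°, 585 m): east 585 sin 74° = 562.34, north 585 cos 74° = 161.25
Net displacement: -1731.13 east, -2572.00 north. Direction back to start is (1731.13, 2572.00): bearing = atan2(1731.13, 2572.00) mod 360° = 33.94° ≈ 034°.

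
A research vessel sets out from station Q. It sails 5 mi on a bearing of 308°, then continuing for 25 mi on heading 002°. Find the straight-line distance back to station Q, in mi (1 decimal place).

28.2 mi

Leg 1 (308°, 5 mi): east 5 sin 308° = -3.94, north 5 cos 308° = 3.08
Leg 2 (002°, 25 mi): east 25 sin 2° = 0.87, north 25 cos 2° = 24.98
Net: -3.07 east, 28.06 north. Distance = √((-3.07)² + (28.06)²) = 28.230 mi.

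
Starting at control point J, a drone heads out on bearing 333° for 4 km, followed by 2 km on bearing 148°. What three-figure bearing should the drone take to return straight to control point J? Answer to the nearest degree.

Leg 1 (333°, 4 km): east 4 sin 333° = -1.82, north 4 cos 333° = 3.56
Leg 2 (148°, 2 km): east 2 sin 148° = 1.06, north 2 cos 148° = -1.70
Net displacement: -0.76 east, 1.87 north. Direction back to start is (0.76, -1.87): bearing = atan2(0.76, -1.87) mod 360° = 157.96° ≈ 158°.

158°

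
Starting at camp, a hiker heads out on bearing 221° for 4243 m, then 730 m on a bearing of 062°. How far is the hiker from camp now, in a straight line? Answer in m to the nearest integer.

Leg 1 (221°, 4243 m): east 4243 sin 221° = -2783.66, north 4243 cos 221° = -3202.23
Leg 2 (062°, 730 m): east 730 sin 62° = 644.55, north 730 cos 62° = 342.71
Net: -2139.11 east, -2859.52 north. Distance = √((-2139.11)² + (-2859.52)²) = 3571.082 m.

3571 m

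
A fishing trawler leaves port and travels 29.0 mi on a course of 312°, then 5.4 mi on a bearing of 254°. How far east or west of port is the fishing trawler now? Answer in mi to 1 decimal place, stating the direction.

Leg 1 (312°, 29.0 mi): east 29.0 sin 312° = -21.55, north 29.0 cos 312° = 19.40
Leg 2 (254°, 5.4 mi): east 5.4 sin 254° = -5.19, north 5.4 cos 254° = -1.49
Net east component: -26.74 mi.

26.7 mi west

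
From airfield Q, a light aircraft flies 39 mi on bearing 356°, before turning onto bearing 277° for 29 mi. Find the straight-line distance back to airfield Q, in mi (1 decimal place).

Leg 1 (356°, 39 mi): east 39 sin 356° = -2.72, north 39 cos 356° = 38.90
Leg 2 (277°, 29 mi): east 29 sin 277° = -28.78, north 29 cos 277° = 3.53
Net: -31.50 east, 42.44 north. Distance = √((-31.50)² + (42.44)²) = 52.855 mi.

52.9 mi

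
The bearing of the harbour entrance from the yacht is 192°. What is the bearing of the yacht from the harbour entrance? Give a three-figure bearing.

Back-bearing = 192° − 180° = 012°.

012°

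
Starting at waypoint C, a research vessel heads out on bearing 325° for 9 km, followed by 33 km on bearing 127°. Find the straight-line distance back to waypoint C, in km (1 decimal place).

Leg 1 (325°, 9 km): east 9 sin 325° = -5.16, north 9 cos 325° = 7.37
Leg 2 (127°, 33 km): east 33 sin 127° = 26.35, north 33 cos 127° = -19.86
Net: 21.19 east, -12.49 north. Distance = √((21.19)² + (-12.49)²) = 24.598 km.

24.6 km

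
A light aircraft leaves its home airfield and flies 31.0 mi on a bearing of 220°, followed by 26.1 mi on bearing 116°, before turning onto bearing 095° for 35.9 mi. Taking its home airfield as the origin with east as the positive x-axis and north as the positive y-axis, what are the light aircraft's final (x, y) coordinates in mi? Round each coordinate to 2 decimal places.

(39.30, -38.32)

Leg 1 (220°, 31.0 mi): east 31.0 sin 220° = -19.93, north 31.0 cos 220° = -23.75
Leg 2 (116°, 26.1 mi): east 26.1 sin 116° = 23.46, north 26.1 cos 116° = -11.44
Leg 3 (095°, 35.9 mi): east 35.9 sin 95° = 35.76, north 35.9 cos 95° = -3.13
Summing: 39.30 mi east, -38.32 mi north → (39.30, -38.32).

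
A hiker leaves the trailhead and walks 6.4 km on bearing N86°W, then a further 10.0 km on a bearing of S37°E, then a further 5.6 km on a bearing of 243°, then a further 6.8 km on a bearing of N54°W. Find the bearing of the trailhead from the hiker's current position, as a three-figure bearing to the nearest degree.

061°

Leg 1 (N86°W, 6.4 km): east 6.4 sin 274° = -6.38, north 6.4 cos 274° = 0.45
Leg 2 (S37°E, 10.0 km): east 10.0 sin 143° = 6.02, north 10.0 cos 143° = -7.99
Leg 3 (243°, 5.6 km): east 5.6 sin 243° = -4.99, north 5.6 cos 243° = -2.54
Leg 4 (N54°W, 6.8 km): east 6.8 sin 306° = -5.50, north 6.8 cos 306° = 4.00
Net displacement: -10.86 east, -6.09 north. Direction back to start is (10.86, 6.09): bearing = atan2(10.86, 6.09) mod 360° = 60.73° ≈ 061°.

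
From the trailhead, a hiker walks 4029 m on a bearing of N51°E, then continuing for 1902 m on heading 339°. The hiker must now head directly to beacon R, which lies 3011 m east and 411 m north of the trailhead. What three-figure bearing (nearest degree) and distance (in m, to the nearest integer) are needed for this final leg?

Leg 1 (N51°E, 4029 m): east 4029 sin 51° = 3131.12, north 4029 cos 51° = 2535.53
Leg 2 (339°, 1902 m): east 1902 sin 339° = -681.62, north 1902 cos 339° = 1775.67
Current position: (2449.51, 4311.20). Target: (3011, 411). Remaining: Δeast = 561.49, Δnorth = -3900.20.
Bearing = atan2(561.49, -3900.20) mod 360° = 171.81°; distance = √((561.49)² + (-3900.20)²) = 3940.412 m.

172°, 3940 m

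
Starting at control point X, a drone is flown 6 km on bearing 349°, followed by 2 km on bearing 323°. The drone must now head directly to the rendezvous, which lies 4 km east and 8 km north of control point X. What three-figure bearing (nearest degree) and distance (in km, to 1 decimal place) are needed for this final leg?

085°, 6.4 km

Leg 1 (349°, 6 km): east 6 sin 349° = -1.14, north 6 cos 349° = 5.89
Leg 2 (323°, 2 km): east 2 sin 323° = -1.20, north 2 cos 323° = 1.60
Current position: (-2.35, 7.49). Target: (4, 8). Remaining: Δeast = 6.35, Δnorth = 0.51.
Bearing = atan2(6.35, 0.51) mod 360° = 85.38°; distance = √((6.35)² + (0.51)²) = 6.369 km.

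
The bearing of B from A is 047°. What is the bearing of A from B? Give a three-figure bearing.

227°

Back-bearing = 047° + 180° = 227°.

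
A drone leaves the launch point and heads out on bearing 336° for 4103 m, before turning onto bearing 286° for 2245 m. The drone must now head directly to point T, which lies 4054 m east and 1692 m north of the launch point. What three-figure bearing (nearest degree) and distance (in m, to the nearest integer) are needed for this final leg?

109°, 8323 m

Leg 1 (336°, 4103 m): east 4103 sin 336° = -1668.84, north 4103 cos 336° = 3748.28
Leg 2 (286°, 2245 m): east 2245 sin 286° = -2158.03, north 2245 cos 286° = 618.81
Current position: (-3826.87, 4367.08). Target: (4054, 1692). Remaining: Δeast = 7880.87, Δnorth = -2675.08.
Bearing = atan2(7880.87, -2675.08) mod 360° = 108.75°; distance = √((7880.87)² + (-2675.08)²) = 8322.513 m.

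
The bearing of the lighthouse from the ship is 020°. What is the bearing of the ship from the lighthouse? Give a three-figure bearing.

200°

Back-bearing = 020° + 180° = 200°.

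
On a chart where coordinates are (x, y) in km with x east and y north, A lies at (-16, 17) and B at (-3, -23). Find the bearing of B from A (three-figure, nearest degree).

162°

Δeast = -3 − -16 = 13.00; Δnorth = -23 − 17 = -40.00.
Bearing = atan2(Δeast, Δnorth) mod 360° = 162.00° ≈ 162°.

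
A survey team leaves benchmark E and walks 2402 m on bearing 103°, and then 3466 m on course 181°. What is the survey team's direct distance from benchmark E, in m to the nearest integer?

Leg 1 (103°, 2402 m): east 2402 sin 103° = 2340.44, north 2402 cos 103° = -540.33
Leg 2 (181°, 3466 m): east 3466 sin 181° = -60.49, north 3466 cos 181° = -3465.47
Net: 2279.95 east, -4005.80 north. Distance = √((2279.95)² + (-4005.80)²) = 4609.189 m.

4609 m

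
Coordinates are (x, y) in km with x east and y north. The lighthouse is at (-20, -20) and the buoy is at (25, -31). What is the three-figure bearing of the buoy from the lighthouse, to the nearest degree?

Δeast = 25 − -20 = 45.00; Δnorth = -31 − -20 = -11.00.
Bearing = atan2(Δeast, Δnorth) mod 360° = 103.74° ≈ 104°.

104°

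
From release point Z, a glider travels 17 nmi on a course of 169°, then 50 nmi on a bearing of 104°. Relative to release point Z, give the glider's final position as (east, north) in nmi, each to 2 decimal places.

Leg 1 (169°, 17 nmi): east 17 sin 169° = 3.24, north 17 cos 169° = -16.69
Leg 2 (104°, 50 nmi): east 50 sin 104° = 48.51, north 50 cos 104° = -12.10
Summing: 51.76 nmi east, -28.78 nmi north → (51.76, -28.78).

(51.76, -28.78)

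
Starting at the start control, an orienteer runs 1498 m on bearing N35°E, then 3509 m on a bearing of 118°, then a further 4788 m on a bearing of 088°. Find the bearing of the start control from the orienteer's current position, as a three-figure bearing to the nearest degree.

Leg 1 (N35°E, 1498 m): east 1498 sin 35° = 859.22, north 1498 cos 35° = 1227.09
Leg 2 (118°, 3509 m): east 3509 sin 118° = 3098.26, north 3509 cos 118° = -1647.38
Leg 3 (088°, 4788 m): east 4788 sin 88° = 4785.08, north 4788 cos 88° = 167.10
Net displacement: 8742.56 east, -253.19 north. Direction back to start is (-8742.56, 253.19): bearing = atan2(-8742.56, 253.19) mod 360° = 271.66° ≈ 272°.

272°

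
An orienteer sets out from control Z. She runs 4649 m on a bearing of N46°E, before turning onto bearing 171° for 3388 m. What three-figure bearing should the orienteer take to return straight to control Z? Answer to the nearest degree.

Leg 1 (N46°E, 4649 m): east 4649 sin 46° = 3344.21, north 4649 cos 46° = 3229.47
Leg 2 (171°, 3388 m): east 3388 sin 171° = 530.00, north 3388 cos 171° = -3346.29
Net displacement: 3874.21 east, -116.82 north. Direction back to start is (-3874.21, 116.82): bearing = atan2(-3874.21, 116.82) mod 360° = 271.73° ≈ 272°.

272°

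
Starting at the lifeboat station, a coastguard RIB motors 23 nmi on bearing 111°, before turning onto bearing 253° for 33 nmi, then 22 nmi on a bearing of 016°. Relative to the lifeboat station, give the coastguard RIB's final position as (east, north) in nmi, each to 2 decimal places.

(-4.02, 3.26)

Leg 1 (111°, 23 nmi): east 23 sin 111° = 21.47, north 23 cos 111° = -8.24
Leg 2 (253°, 33 nmi): east 33 sin 253° = -31.56, north 33 cos 253° = -9.65
Leg 3 (016°, 22 nmi): east 22 sin 16° = 6.06, north 22 cos 16° = 21.15
Summing: -4.02 nmi east, 3.26 nmi north → (-4.02, 3.26).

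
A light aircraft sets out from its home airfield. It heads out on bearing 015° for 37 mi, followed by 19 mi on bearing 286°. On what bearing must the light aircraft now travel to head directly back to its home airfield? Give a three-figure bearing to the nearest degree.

Leg 1 (015°, 37 mi): east 37 sin 15° = 9.58, north 37 cos 15° = 35.74
Leg 2 (286°, 19 mi): east 19 sin 286° = -18.26, north 19 cos 286° = 5.24
Net displacement: -8.69 east, 40.98 north. Direction back to start is (8.69, -40.98): bearing = atan2(8.69, -40.98) mod 360° = 168.03° ≈ 168°.

168°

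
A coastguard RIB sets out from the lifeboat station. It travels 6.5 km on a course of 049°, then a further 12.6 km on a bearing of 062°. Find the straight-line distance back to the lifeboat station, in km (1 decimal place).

Leg 1 (049°, 6.5 km): east 6.5 sin 49° = 4.91, north 6.5 cos 49° = 4.26
Leg 2 (062°, 12.6 km): east 12.6 sin 62° = 11.13, north 12.6 cos 62° = 5.92
Net: 16.03 east, 10.18 north. Distance = √((16.03)² + (10.18)²) = 18.990 km.

19.0 km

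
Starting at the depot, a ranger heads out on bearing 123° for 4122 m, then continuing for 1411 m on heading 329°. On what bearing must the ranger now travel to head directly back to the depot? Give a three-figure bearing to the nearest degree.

Leg 1 (123°, 4122 m): east 4122 sin 123° = 3457.00, north 4122 cos 123° = -2245.00
Leg 2 (329°, 1411 m): east 1411 sin 329° = -726.72, north 1411 cos 329° = 1209.46
Net displacement: 2730.28 east, -1035.54 north. Direction back to start is (-2730.28, 1035.54): bearing = atan2(-2730.28, 1035.54) mod 360° = 290.77° ≈ 291°.

291°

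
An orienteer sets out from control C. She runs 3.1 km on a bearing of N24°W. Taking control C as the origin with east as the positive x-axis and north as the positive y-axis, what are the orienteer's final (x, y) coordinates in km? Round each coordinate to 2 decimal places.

Leg 1 (N24°W, 3.1 km): east 3.1 sin 336° = -1.26, north 3.1 cos 336° = 2.83
Summing: -1.26 km east, 2.83 km north → (-1.26, 2.83).

(-1.26, 2.83)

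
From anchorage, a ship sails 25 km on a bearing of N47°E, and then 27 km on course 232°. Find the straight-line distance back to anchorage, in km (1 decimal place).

3.0 km

Leg 1 (N47°E, 25 km): east 25 sin 47° = 18.28, north 25 cos 47° = 17.05
Leg 2 (232°, 27 km): east 27 sin 232° = -21.28, north 27 cos 232° = -16.62
Net: -2.99 east, 0.43 north. Distance = √((-2.99)² + (0.43)²) = 3.023 km.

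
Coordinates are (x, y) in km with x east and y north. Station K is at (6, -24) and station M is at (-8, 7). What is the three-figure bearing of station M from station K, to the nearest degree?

Δeast = -8 − 6 = -14.00; Δnorth = 7 − -24 = 31.00.
Bearing = atan2(Δeast, Δnorth) mod 360° = 335.70° ≈ 336°.

336°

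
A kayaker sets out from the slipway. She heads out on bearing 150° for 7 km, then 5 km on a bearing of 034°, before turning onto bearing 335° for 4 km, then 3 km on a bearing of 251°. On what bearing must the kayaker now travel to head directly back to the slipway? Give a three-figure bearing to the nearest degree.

Leg 1 (150°, 7 km): east 7 sin 150° = 3.50, north 7 cos 150° = -6.06
Leg 2 (034°, 5 km): east 5 sin 34° = 2.80, north 5 cos 34° = 4.15
Leg 3 (335°, 4 km): east 4 sin 335° = -1.69, north 4 cos 335° = 3.63
Leg 4 (251°, 3 km): east 3 sin 251° = -2.84, north 3 cos 251° = -0.98
Net displacement: 1.77 east, 0.73 north. Direction back to start is (-1.77, -0.73): bearing = atan2(-1.77, -0.73) mod 360° = 247.53° ≈ 248°.

248°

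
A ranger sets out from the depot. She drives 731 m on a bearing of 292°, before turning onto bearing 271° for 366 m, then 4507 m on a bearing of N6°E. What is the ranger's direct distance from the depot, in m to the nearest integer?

4797 m

Leg 1 (292°, 731 m): east 731 sin 292° = -677.77, north 731 cos 292° = 273.84
Leg 2 (271°, 366 m): east 366 sin 271° = -365.94, north 366 cos 271° = 6.39
Leg 3 (N6°E, 4507 m): east 4507 sin 6° = 471.11, north 4507 cos 6° = 4482.31
Net: -572.61 east, 4762.54 north. Distance = √((-572.61)² + (4762.54)²) = 4796.834 m.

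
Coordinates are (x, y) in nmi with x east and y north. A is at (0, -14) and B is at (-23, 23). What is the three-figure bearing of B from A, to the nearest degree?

328°

Δeast = -23 − 0 = -23.00; Δnorth = 23 − -14 = 37.00.
Bearing = atan2(Δeast, Δnorth) mod 360° = 328.13° ≈ 328°.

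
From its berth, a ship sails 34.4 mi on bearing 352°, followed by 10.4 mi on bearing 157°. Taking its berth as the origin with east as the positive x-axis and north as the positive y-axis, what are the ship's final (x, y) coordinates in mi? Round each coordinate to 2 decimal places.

Leg 1 (352°, 34.4 mi): east 34.4 sin 352° = -4.79, north 34.4 cos 352° = 34.07
Leg 2 (157°, 10.4 mi): east 10.4 sin 157° = 4.06, north 10.4 cos 157° = -9.57
Summing: -0.72 mi east, 24.49 mi north → (-0.72, 24.49).

(-0.72, 24.49)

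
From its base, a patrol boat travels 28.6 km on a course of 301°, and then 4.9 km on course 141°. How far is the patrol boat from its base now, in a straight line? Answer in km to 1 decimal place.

Leg 1 (301°, 28.6 km): east 28.6 sin 301° = -24.51, north 28.6 cos 301° = 14.73
Leg 2 (141°, 4.9 km): east 4.9 sin 141° = 3.08, north 4.9 cos 141° = -3.81
Net: -21.43 east, 10.92 north. Distance = √((-21.43)² + (10.92)²) = 24.054 km.

24.1 km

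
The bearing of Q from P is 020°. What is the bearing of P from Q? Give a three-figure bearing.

Back-bearing = 020° + 180° = 200°.

200°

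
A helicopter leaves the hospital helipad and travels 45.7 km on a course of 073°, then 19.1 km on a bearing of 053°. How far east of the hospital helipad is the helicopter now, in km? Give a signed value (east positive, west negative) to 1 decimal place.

Leg 1 (073°, 45.7 km): east 45.7 sin 73° = 43.70, north 45.7 cos 73° = 13.36
Leg 2 (053°, 19.1 km): east 19.1 sin 53° = 15.25, north 19.1 cos 53° = 11.49
Net east component: 58.96 km.

59.0 km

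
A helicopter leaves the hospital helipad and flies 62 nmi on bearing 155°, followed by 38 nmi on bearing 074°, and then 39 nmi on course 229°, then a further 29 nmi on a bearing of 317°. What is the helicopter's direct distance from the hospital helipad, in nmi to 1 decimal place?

51.9 nmi

Leg 1 (155°, 62 nmi): east 62 sin 155° = 26.20, north 62 cos 155° = -56.19
Leg 2 (074°, 38 nmi): east 38 sin 74° = 36.53, north 38 cos 74° = 10.47
Leg 3 (229°, 39 nmi): east 39 sin 229° = -29.43, north 39 cos 229° = -25.59
Leg 4 (317°, 29 nmi): east 29 sin 317° = -19.78, north 29 cos 317° = 21.21
Net: 13.52 east, -50.09 north. Distance = √((13.52)² + (-50.09)²) = 51.886 nmi.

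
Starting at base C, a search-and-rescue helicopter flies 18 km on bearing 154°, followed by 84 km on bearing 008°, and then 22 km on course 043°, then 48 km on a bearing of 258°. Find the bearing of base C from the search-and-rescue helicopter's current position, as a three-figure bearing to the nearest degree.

170°

Leg 1 (154°, 18 km): east 18 sin 154° = 7.89, north 18 cos 154° = -16.18
Leg 2 (008°, 84 km): east 84 sin 8° = 11.69, north 84 cos 8° = 83.18
Leg 3 (043°, 22 km): east 22 sin 43° = 15.00, north 22 cos 43° = 16.09
Leg 4 (258°, 48 km): east 48 sin 258° = -46.95, north 48 cos 258° = -9.98
Net displacement: -12.37 east, 73.11 north. Direction back to start is (12.37, -73.11): bearing = atan2(12.37, -73.11) mod 360° = 170.40° ≈ 170°.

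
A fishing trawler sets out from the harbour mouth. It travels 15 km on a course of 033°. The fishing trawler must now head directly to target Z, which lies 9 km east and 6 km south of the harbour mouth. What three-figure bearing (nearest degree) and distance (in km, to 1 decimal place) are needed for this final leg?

Leg 1 (033°, 15 km): east 15 sin 33° = 8.17, north 15 cos 33° = 12.58
Current position: (8.17, 12.58). Target: (9, -6). Remaining: Δeast = 0.83, Δnorth = -18.58.
Bearing = atan2(0.83, -18.58) mod 360° = 177.44°; distance = √((0.83)² + (-18.58)²) = 18.599 km.

177°, 18.6 km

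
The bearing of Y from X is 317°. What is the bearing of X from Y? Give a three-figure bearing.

Back-bearing = 317° − 180° = 137°.

137°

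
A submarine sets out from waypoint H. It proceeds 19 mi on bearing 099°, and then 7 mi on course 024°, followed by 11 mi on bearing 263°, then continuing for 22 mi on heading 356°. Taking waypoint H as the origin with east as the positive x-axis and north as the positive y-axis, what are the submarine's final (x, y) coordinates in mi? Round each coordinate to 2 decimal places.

(9.16, 24.03)

Leg 1 (099°, 19 mi): east 19 sin 99° = 18.77, north 19 cos 99° = -2.97
Leg 2 (024°, 7 mi): east 7 sin 24° = 2.85, north 7 cos 24° = 6.39
Leg 3 (263°, 11 mi): east 11 sin 263° = -10.92, north 11 cos 263° = -1.34
Leg 4 (356°, 22 mi): east 22 sin 356° = -1.53, north 22 cos 356° = 21.95
Summing: 9.16 mi east, 24.03 mi north → (9.16, 24.03).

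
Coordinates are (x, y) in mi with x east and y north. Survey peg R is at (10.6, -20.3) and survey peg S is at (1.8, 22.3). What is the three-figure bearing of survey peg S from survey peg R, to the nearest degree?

Δeast = 1.8 − 10.6 = -8.80; Δnorth = 22.3 − -20.3 = 42.60.
Bearing = atan2(Δeast, Δnorth) mod 360° = 348.33° ≈ 348°.

348°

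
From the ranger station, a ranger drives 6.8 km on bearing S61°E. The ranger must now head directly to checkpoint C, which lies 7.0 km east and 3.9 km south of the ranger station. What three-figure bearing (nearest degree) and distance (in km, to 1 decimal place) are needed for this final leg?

Leg 1 (S61°E, 6.8 km): east 6.8 sin 119° = 5.95, north 6.8 cos 119° = -3.30
Current position: (5.95, -3.30). Target: (7.0, -3.9). Remaining: Δeast = 1.05, Δnorth = -0.60.
Bearing = atan2(1.05, -0.60) mod 360° = 119.82°; distance = √((1.05)² + (-0.60)²) = 1.213 km.

120°, 1.2 km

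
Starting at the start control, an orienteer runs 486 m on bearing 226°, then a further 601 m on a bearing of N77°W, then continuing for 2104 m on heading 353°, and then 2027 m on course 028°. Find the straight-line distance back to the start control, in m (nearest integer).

3683 m

Leg 1 (226°, 486 m): east 486 sin 226° = -349.60, north 486 cos 226° = -337.60
Leg 2 (N77°W, 601 m): east 601 sin 283° = -585.60, north 601 cos 283° = 135.20
Leg 3 (353°, 2104 m): east 2104 sin 353° = -256.41, north 2104 cos 353° = 2088.32
Leg 4 (028°, 2027 m): east 2027 sin 28° = 951.62, north 2027 cos 28° = 1789.73
Net: -239.99 east, 3675.64 north. Distance = √((-239.99)² + (3675.64)²) = 3683.470 m.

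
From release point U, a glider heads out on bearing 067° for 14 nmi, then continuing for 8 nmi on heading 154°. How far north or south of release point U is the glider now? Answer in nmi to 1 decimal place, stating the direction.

Leg 1 (067°, 14 nmi): east 14 sin 67° = 12.89, north 14 cos 67° = 5.47
Leg 2 (154°, 8 nmi): east 8 sin 154° = 3.51, north 8 cos 154° = -7.19
Net north component: -1.72 nmi.

1.7 nmi south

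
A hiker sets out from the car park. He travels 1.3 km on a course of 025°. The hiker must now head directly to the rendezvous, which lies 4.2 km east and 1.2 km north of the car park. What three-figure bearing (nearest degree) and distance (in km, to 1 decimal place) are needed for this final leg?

090°, 3.7 km

Leg 1 (025°, 1.3 km): east 1.3 sin 25° = 0.55, north 1.3 cos 25° = 1.18
Current position: (0.55, 1.18). Target: (4.2, 1.2). Remaining: Δeast = 3.65, Δnorth = 0.02.
Bearing = atan2(3.65, 0.02) mod 360° = 89.66°; distance = √((3.65)² + (0.02)²) = 3.651 km.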